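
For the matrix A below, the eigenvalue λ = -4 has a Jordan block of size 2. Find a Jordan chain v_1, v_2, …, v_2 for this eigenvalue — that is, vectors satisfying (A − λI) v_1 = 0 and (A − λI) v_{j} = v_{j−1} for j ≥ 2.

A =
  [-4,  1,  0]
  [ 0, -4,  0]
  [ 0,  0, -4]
A Jordan chain for λ = -4 of length 2:
v_1 = (1, 0, 0)ᵀ
v_2 = (0, 1, 0)ᵀ

Let N = A − (-4)·I. We want v_2 with N^2 v_2 = 0 but N^1 v_2 ≠ 0; then v_{j-1} := N · v_j for j = 2, …, 2.

Pick v_2 = (0, 1, 0)ᵀ.
Then v_1 = N · v_2 = (1, 0, 0)ᵀ.

Sanity check: (A − (-4)·I) v_1 = (0, 0, 0)ᵀ = 0. ✓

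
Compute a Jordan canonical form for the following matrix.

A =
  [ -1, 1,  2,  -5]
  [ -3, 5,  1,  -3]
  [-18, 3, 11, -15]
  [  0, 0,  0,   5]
J_3(5) ⊕ J_1(5)

The characteristic polynomial is
  det(x·I − A) = x^4 - 20*x^3 + 150*x^2 - 500*x + 625 = (x - 5)^4

Eigenvalues and multiplicities (the geometric multiplicity of λ is n − rank(A − λI), which equals the number of Jordan blocks for λ):
  λ = 5: algebraic multiplicity = 4, geometric multiplicity = 2

Determining the block sizes for each eigenvalue:
  λ = 5: with am = 4 and gm = 2, the partition is not yet determined (e.g. several partitions of 4 into 2 parts exist). Let N = A − (5)·I. Computing rank(N^1) = 2, rank(N^2) = 1, rank(N^3) = 0; the number of blocks of size ≥ j is rank(N^{j−1}) − rank(N^j), giving [2, 1, 1]. So we have 1 block(s) of size 3, 1 block(s) of size 1 → block sizes [3, 1]

Assembling the blocks gives a Jordan form
J =
  [5, 1, 0, 0]
  [0, 5, 1, 0]
  [0, 0, 5, 0]
  [0, 0, 0, 5]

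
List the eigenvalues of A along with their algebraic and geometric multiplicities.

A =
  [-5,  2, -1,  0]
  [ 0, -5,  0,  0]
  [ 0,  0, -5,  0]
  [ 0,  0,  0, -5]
λ = -5: alg = 4, geom = 3

Step 1 — factor the characteristic polynomial to read off the algebraic multiplicities:
  χ_A(x) = (x + 5)^4

Step 2 — compute geometric multiplicities via the rank-nullity identity g(λ) = n − rank(A − λI):
  rank(A − (-5)·I) = 1, so dim ker(A − (-5)·I) = n − 1 = 3

Summary:
  λ = -5: algebraic multiplicity = 4, geometric multiplicity = 3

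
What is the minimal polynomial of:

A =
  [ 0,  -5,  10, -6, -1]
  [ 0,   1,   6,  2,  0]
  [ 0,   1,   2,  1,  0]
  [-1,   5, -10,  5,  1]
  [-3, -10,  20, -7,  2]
x^4 - 11*x^3 + 36*x^2 - 16*x - 64

The characteristic polynomial is χ_A(x) = (x - 4)^3*(x + 1)^2, so the eigenvalues are known. The minimal polynomial is
  m_A(x) = Π_λ (x − λ)^{k_λ}
where k_λ is the size of the *largest* Jordan block for λ (equivalently, the smallest k with (A − λI)^k v = 0 for every generalised eigenvector v of λ).

  λ = -1: largest Jordan block has size 1, contributing (x + 1)
  λ = 4: largest Jordan block has size 3, contributing (x − 4)^3

So m_A(x) = (x - 4)^3*(x + 1) = x^4 - 11*x^3 + 36*x^2 - 16*x - 64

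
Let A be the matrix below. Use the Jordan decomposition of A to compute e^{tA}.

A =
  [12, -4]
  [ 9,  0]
e^{tA} =
  [6*t*exp(6*t) + exp(6*t), -4*t*exp(6*t)]
  [9*t*exp(6*t), -6*t*exp(6*t) + exp(6*t)]

Strategy: write A = P · J · P⁻¹ where J is a Jordan canonical form, so e^{tA} = P · e^{tJ} · P⁻¹, and e^{tJ} can be computed block-by-block.

A has Jordan form
J =
  [6, 1]
  [0, 6]
(up to reordering of blocks).

Per-block formulas:
  For a 2×2 Jordan block J_2(6): exp(t · J_2(6)) = e^(6t)·(I + t·N), where N is the 2×2 nilpotent shift.

After assembling e^{tJ} and conjugating by P, we get:

e^{tA} =
  [6*t*exp(6*t) + exp(6*t), -4*t*exp(6*t)]
  [9*t*exp(6*t), -6*t*exp(6*t) + exp(6*t)]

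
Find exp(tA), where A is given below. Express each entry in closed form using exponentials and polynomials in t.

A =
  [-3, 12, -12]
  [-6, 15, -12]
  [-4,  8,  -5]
e^{tA} =
  [-2*exp(3*t) + 3*exp(t), 6*exp(3*t) - 6*exp(t), -6*exp(3*t) + 6*exp(t)]
  [-3*exp(3*t) + 3*exp(t), 7*exp(3*t) - 6*exp(t), -6*exp(3*t) + 6*exp(t)]
  [-2*exp(3*t) + 2*exp(t), 4*exp(3*t) - 4*exp(t), -3*exp(3*t) + 4*exp(t)]

Strategy: write A = P · J · P⁻¹ where J is a Jordan canonical form, so e^{tA} = P · e^{tJ} · P⁻¹, and e^{tJ} can be computed block-by-block.

A has Jordan form
J =
  [1, 0, 0]
  [0, 3, 0]
  [0, 0, 3]
(up to reordering of blocks).

Per-block formulas:
  For a 1×1 block at λ = 3: exp(t · [3]) = [e^(3t)].
  For a 1×1 block at λ = 1: exp(t · [1]) = [e^(1t)].

After assembling e^{tJ} and conjugating by P, we get:

e^{tA} =
  [-2*exp(3*t) + 3*exp(t), 6*exp(3*t) - 6*exp(t), -6*exp(3*t) + 6*exp(t)]
  [-3*exp(3*t) + 3*exp(t), 7*exp(3*t) - 6*exp(t), -6*exp(3*t) + 6*exp(t)]
  [-2*exp(3*t) + 2*exp(t), 4*exp(3*t) - 4*exp(t), -3*exp(3*t) + 4*exp(t)]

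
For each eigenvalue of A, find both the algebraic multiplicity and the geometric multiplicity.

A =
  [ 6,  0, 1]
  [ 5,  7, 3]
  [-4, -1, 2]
λ = 5: alg = 3, geom = 1

Step 1 — factor the characteristic polynomial to read off the algebraic multiplicities:
  χ_A(x) = (x - 5)^3

Step 2 — compute geometric multiplicities via the rank-nullity identity g(λ) = n − rank(A − λI):
  rank(A − (5)·I) = 2, so dim ker(A − (5)·I) = n − 2 = 1

Summary:
  λ = 5: algebraic multiplicity = 3, geometric multiplicity = 1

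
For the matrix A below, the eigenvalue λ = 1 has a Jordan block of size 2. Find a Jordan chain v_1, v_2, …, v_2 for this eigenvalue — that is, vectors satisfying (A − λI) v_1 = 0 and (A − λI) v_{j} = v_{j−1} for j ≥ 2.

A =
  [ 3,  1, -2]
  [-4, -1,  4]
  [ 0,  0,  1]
A Jordan chain for λ = 1 of length 2:
v_1 = (2, -4, 0)ᵀ
v_2 = (1, 0, 0)ᵀ

Let N = A − (1)·I. We want v_2 with N^2 v_2 = 0 but N^1 v_2 ≠ 0; then v_{j-1} := N · v_j for j = 2, …, 2.

Pick v_2 = (1, 0, 0)ᵀ.
Then v_1 = N · v_2 = (2, -4, 0)ᵀ.

Sanity check: (A − (1)·I) v_1 = (0, 0, 0)ᵀ = 0. ✓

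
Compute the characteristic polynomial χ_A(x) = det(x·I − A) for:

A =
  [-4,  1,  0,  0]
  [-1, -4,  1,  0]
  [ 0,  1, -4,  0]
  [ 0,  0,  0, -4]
x^4 + 16*x^3 + 96*x^2 + 256*x + 256

Expanding det(x·I − A) (e.g. by cofactor expansion or by noting that A is similar to its Jordan form J, which has the same characteristic polynomial as A) gives
  χ_A(x) = x^4 + 16*x^3 + 96*x^2 + 256*x + 256
which factors as (x + 4)^4. The eigenvalues (with algebraic multiplicities) are λ = -4 with multiplicity 4.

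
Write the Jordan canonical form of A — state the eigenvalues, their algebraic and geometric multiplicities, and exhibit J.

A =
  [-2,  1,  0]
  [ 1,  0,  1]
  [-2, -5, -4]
J_3(-2)

The characteristic polynomial is
  det(x·I − A) = x^3 + 6*x^2 + 12*x + 8 = (x + 2)^3

Eigenvalues and multiplicities (the geometric multiplicity of λ is n − rank(A − λI), which equals the number of Jordan blocks for λ):
  λ = -2: algebraic multiplicity = 3, geometric multiplicity = 1

Determining the block sizes for each eigenvalue:
  λ = -2: one block (gm = 1), so the single block has size am = 3 → block sizes [3]

Assembling the blocks gives a Jordan form
J =
  [-2,  1,  0]
  [ 0, -2,  1]
  [ 0,  0, -2]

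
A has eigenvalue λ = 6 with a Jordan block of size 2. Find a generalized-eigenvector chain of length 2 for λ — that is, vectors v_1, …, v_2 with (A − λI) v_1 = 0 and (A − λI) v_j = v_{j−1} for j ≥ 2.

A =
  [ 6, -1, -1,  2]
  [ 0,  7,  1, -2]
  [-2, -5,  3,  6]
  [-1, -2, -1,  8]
A Jordan chain for λ = 6 of length 2:
v_1 = (0, 0, -2, -1)ᵀ
v_2 = (1, 0, 0, 0)ᵀ

Let N = A − (6)·I. We want v_2 with N^2 v_2 = 0 but N^1 v_2 ≠ 0; then v_{j-1} := N · v_j for j = 2, …, 2.

Pick v_2 = (1, 0, 0, 0)ᵀ.
Then v_1 = N · v_2 = (0, 0, -2, -1)ᵀ.

Sanity check: (A − (6)·I) v_1 = (0, 0, 0, 0)ᵀ = 0. ✓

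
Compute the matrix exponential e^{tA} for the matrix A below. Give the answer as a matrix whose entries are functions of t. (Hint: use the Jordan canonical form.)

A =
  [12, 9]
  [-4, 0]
e^{tA} =
  [6*t*exp(6*t) + exp(6*t), 9*t*exp(6*t)]
  [-4*t*exp(6*t), -6*t*exp(6*t) + exp(6*t)]

Strategy: write A = P · J · P⁻¹ where J is a Jordan canonical form, so e^{tA} = P · e^{tJ} · P⁻¹, and e^{tJ} can be computed block-by-block.

A has Jordan form
J =
  [6, 1]
  [0, 6]
(up to reordering of blocks).

Per-block formulas:
  For a 2×2 Jordan block J_2(6): exp(t · J_2(6)) = e^(6t)·(I + t·N), where N is the 2×2 nilpotent shift.

After assembling e^{tJ} and conjugating by P, we get:

e^{tA} =
  [6*t*exp(6*t) + exp(6*t), 9*t*exp(6*t)]
  [-4*t*exp(6*t), -6*t*exp(6*t) + exp(6*t)]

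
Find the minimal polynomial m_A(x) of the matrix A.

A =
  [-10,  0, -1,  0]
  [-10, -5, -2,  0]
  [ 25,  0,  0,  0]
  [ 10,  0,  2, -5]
x^2 + 10*x + 25

The characteristic polynomial is χ_A(x) = (x + 5)^4, so the eigenvalues are known. The minimal polynomial is
  m_A(x) = Π_λ (x − λ)^{k_λ}
where k_λ is the size of the *largest* Jordan block for λ (equivalently, the smallest k with (A − λI)^k v = 0 for every generalised eigenvector v of λ).

  λ = -5: largest Jordan block has size 2, contributing (x + 5)^2

So m_A(x) = (x + 5)^2 = x^2 + 10*x + 25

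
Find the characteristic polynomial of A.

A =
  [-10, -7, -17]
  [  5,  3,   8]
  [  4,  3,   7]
x^3

Expanding det(x·I − A) (e.g. by cofactor expansion or by noting that A is similar to its Jordan form J, which has the same characteristic polynomial as A) gives
  χ_A(x) = x^3
which factors as x^3. The eigenvalues (with algebraic multiplicities) are λ = 0 with multiplicity 3.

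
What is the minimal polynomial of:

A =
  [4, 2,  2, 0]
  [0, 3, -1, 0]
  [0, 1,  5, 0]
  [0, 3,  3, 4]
x^2 - 8*x + 16

The characteristic polynomial is χ_A(x) = (x - 4)^4, so the eigenvalues are known. The minimal polynomial is
  m_A(x) = Π_λ (x − λ)^{k_λ}
where k_λ is the size of the *largest* Jordan block for λ (equivalently, the smallest k with (A − λI)^k v = 0 for every generalised eigenvector v of λ).

  λ = 4: largest Jordan block has size 2, contributing (x − 4)^2

So m_A(x) = (x - 4)^2 = x^2 - 8*x + 16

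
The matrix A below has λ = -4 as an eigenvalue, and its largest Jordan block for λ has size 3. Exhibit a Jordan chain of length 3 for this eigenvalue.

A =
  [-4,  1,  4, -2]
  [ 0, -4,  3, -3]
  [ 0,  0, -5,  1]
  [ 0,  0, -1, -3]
A Jordan chain for λ = -4 of length 3:
v_1 = (1, 0, 0, 0)ᵀ
v_2 = (4, 3, -1, -1)ᵀ
v_3 = (0, 0, 1, 0)ᵀ

Let N = A − (-4)·I. We want v_3 with N^3 v_3 = 0 but N^2 v_3 ≠ 0; then v_{j-1} := N · v_j for j = 3, …, 2.

Pick v_3 = (0, 0, 1, 0)ᵀ.
Then v_2 = N · v_3 = (4, 3, -1, -1)ᵀ.
Then v_1 = N · v_2 = (1, 0, 0, 0)ᵀ.

Sanity check: (A − (-4)·I) v_1 = (0, 0, 0, 0)ᵀ = 0. ✓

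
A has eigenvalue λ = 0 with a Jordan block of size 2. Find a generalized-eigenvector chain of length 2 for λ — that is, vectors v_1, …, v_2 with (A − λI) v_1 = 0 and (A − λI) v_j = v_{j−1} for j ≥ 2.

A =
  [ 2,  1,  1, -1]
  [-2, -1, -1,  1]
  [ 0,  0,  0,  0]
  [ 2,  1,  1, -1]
A Jordan chain for λ = 0 of length 2:
v_1 = (2, -2, 0, 2)ᵀ
v_2 = (1, 0, 0, 0)ᵀ

Let N = A − (0)·I. We want v_2 with N^2 v_2 = 0 but N^1 v_2 ≠ 0; then v_{j-1} := N · v_j for j = 2, …, 2.

Pick v_2 = (1, 0, 0, 0)ᵀ.
Then v_1 = N · v_2 = (2, -2, 0, 2)ᵀ.

Sanity check: (A − (0)·I) v_1 = (0, 0, 0, 0)ᵀ = 0. ✓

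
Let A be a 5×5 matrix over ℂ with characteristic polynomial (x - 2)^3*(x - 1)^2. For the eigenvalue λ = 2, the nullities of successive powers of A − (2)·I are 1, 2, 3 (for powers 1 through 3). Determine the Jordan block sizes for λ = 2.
Block sizes for λ = 2: [3]

From the dimensions of kernels of powers, the number of Jordan blocks of size at least j is d_j − d_{j−1} where d_j = dim ker(N^j) (with d_0 = 0). Computing the differences gives [1, 1, 1].
The number of blocks of size exactly k is (#blocks of size ≥ k) − (#blocks of size ≥ k + 1), so the partition is: 1 block(s) of size 3.
In nonincreasing order the block sizes are [3].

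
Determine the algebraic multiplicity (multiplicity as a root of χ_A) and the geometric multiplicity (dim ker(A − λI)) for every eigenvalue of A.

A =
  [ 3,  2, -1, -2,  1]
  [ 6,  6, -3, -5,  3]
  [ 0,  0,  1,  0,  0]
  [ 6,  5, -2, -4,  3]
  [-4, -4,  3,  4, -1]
λ = 1: alg = 5, geom = 2

Step 1 — factor the characteristic polynomial to read off the algebraic multiplicities:
  χ_A(x) = (x - 1)^5

Step 2 — compute geometric multiplicities via the rank-nullity identity g(λ) = n − rank(A − λI):
  rank(A − (1)·I) = 3, so dim ker(A − (1)·I) = n − 3 = 2

Summary:
  λ = 1: algebraic multiplicity = 5, geometric multiplicity = 2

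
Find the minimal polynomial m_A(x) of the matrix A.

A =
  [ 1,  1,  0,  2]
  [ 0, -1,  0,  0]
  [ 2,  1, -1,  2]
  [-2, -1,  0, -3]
x^2 + 2*x + 1

The characteristic polynomial is χ_A(x) = (x + 1)^4, so the eigenvalues are known. The minimal polynomial is
  m_A(x) = Π_λ (x − λ)^{k_λ}
where k_λ is the size of the *largest* Jordan block for λ (equivalently, the smallest k with (A − λI)^k v = 0 for every generalised eigenvector v of λ).

  λ = -1: largest Jordan block has size 2, contributing (x + 1)^2

So m_A(x) = (x + 1)^2 = x^2 + 2*x + 1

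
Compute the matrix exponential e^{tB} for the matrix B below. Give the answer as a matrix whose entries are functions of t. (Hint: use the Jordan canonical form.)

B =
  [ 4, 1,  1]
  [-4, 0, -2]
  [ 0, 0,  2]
e^{tB} =
  [2*t*exp(2*t) + exp(2*t), t*exp(2*t), t*exp(2*t)]
  [-4*t*exp(2*t), -2*t*exp(2*t) + exp(2*t), -2*t*exp(2*t)]
  [0, 0, exp(2*t)]

Strategy: write B = P · J · P⁻¹ where J is a Jordan canonical form, so e^{tB} = P · e^{tJ} · P⁻¹, and e^{tJ} can be computed block-by-block.

B has Jordan form
J =
  [2, 1, 0]
  [0, 2, 0]
  [0, 0, 2]
(up to reordering of blocks).

Per-block formulas:
  For a 2×2 Jordan block J_2(2): exp(t · J_2(2)) = e^(2t)·(I + t·N), where N is the 2×2 nilpotent shift.
  For a 1×1 block at λ = 2: exp(t · [2]) = [e^(2t)].

After assembling e^{tJ} and conjugating by P, we get:

e^{tB} =
  [2*t*exp(2*t) + exp(2*t), t*exp(2*t), t*exp(2*t)]
  [-4*t*exp(2*t), -2*t*exp(2*t) + exp(2*t), -2*t*exp(2*t)]
  [0, 0, exp(2*t)]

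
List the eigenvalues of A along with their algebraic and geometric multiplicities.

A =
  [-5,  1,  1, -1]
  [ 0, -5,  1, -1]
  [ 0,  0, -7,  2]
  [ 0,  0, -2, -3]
λ = -5: alg = 4, geom = 2

Step 1 — factor the characteristic polynomial to read off the algebraic multiplicities:
  χ_A(x) = (x + 5)^4

Step 2 — compute geometric multiplicities via the rank-nullity identity g(λ) = n − rank(A − λI):
  rank(A − (-5)·I) = 2, so dim ker(A − (-5)·I) = n − 2 = 2

Summary:
  λ = -5: algebraic multiplicity = 4, geometric multiplicity = 2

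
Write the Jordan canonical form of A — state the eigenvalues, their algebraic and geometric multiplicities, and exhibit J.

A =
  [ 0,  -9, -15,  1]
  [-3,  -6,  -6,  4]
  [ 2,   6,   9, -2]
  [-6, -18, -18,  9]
J_3(3) ⊕ J_1(3)

The characteristic polynomial is
  det(x·I − A) = x^4 - 12*x^3 + 54*x^2 - 108*x + 81 = (x - 3)^4

Eigenvalues and multiplicities (the geometric multiplicity of λ is n − rank(A − λI), which equals the number of Jordan blocks for λ):
  λ = 3: algebraic multiplicity = 4, geometric multiplicity = 2

Determining the block sizes for each eigenvalue:
  λ = 3: with am = 4 and gm = 2, the partition is not yet determined (e.g. several partitions of 4 into 2 parts exist). Let N = A − (3)·I. Computing rank(N^1) = 2, rank(N^2) = 1, rank(N^3) = 0; the number of blocks of size ≥ j is rank(N^{j−1}) − rank(N^j), giving [2, 1, 1]. So we have 1 block(s) of size 3, 1 block(s) of size 1 → block sizes [3, 1]

Assembling the blocks gives a Jordan form
J =
  [3, 1, 0, 0]
  [0, 3, 1, 0]
  [0, 0, 3, 0]
  [0, 0, 0, 3]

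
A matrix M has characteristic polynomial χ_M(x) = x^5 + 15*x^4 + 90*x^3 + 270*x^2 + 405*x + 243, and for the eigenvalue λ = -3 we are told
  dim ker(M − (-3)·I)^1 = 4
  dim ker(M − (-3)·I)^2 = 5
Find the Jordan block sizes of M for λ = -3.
Block sizes for λ = -3: [2, 1, 1, 1]

From the dimensions of kernels of powers, the number of Jordan blocks of size at least j is d_j − d_{j−1} where d_j = dim ker(N^j) (with d_0 = 0). Computing the differences gives [4, 1].
The number of blocks of size exactly k is (#blocks of size ≥ k) − (#blocks of size ≥ k + 1), so the partition is: 3 block(s) of size 1, 1 block(s) of size 2.
In nonincreasing order the block sizes are [2, 1, 1, 1].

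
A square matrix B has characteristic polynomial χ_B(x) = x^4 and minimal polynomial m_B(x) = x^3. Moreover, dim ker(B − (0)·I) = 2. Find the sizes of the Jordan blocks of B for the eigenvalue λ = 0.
Block sizes for λ = 0: [3, 1]

Step 1 — from the characteristic polynomial, algebraic multiplicity of λ = 0 is 4. From dim ker(B − (0)·I) = 2, there are exactly 2 Jordan blocks for λ = 0.
Step 2 — from the minimal polynomial, the factor (x − 0)^3 tells us the largest block for λ = 0 has size 3.
Step 3 — with total size 4, 2 blocks, and largest block 3, the block sizes (in nonincreasing order) are [3, 1].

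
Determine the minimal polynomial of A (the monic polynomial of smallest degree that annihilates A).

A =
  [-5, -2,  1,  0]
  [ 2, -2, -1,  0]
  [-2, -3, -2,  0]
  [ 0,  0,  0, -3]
x^3 + 9*x^2 + 27*x + 27

The characteristic polynomial is χ_A(x) = (x + 3)^4, so the eigenvalues are known. The minimal polynomial is
  m_A(x) = Π_λ (x − λ)^{k_λ}
where k_λ is the size of the *largest* Jordan block for λ (equivalently, the smallest k with (A − λI)^k v = 0 for every generalised eigenvector v of λ).

  λ = -3: largest Jordan block has size 3, contributing (x + 3)^3

So m_A(x) = (x + 3)^3 = x^3 + 9*x^2 + 27*x + 27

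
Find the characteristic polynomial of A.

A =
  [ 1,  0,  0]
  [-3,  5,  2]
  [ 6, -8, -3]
x^3 - 3*x^2 + 3*x - 1

Expanding det(x·I − A) (e.g. by cofactor expansion or by noting that A is similar to its Jordan form J, which has the same characteristic polynomial as A) gives
  χ_A(x) = x^3 - 3*x^2 + 3*x - 1
which factors as (x - 1)^3. The eigenvalues (with algebraic multiplicities) are λ = 1 with multiplicity 3.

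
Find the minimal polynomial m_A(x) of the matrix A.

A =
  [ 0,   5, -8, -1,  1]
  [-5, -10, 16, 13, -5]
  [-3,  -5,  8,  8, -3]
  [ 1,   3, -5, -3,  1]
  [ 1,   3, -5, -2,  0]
x^2 + 2*x + 1

The characteristic polynomial is χ_A(x) = (x + 1)^5, so the eigenvalues are known. The minimal polynomial is
  m_A(x) = Π_λ (x − λ)^{k_λ}
where k_λ is the size of the *largest* Jordan block for λ (equivalently, the smallest k with (A − λI)^k v = 0 for every generalised eigenvector v of λ).

  λ = -1: largest Jordan block has size 2, contributing (x + 1)^2

So m_A(x) = (x + 1)^2 = x^2 + 2*x + 1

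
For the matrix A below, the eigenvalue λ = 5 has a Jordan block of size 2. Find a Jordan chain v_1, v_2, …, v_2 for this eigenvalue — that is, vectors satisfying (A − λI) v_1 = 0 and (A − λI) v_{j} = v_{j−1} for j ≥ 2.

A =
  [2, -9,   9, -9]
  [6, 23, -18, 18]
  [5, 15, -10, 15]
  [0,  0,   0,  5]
A Jordan chain for λ = 5 of length 2:
v_1 = (-3, 6, 5, 0)ᵀ
v_2 = (1, 0, 0, 0)ᵀ

Let N = A − (5)·I. We want v_2 with N^2 v_2 = 0 but N^1 v_2 ≠ 0; then v_{j-1} := N · v_j for j = 2, …, 2.

Pick v_2 = (1, 0, 0, 0)ᵀ.
Then v_1 = N · v_2 = (-3, 6, 5, 0)ᵀ.

Sanity check: (A − (5)·I) v_1 = (0, 0, 0, 0)ᵀ = 0. ✓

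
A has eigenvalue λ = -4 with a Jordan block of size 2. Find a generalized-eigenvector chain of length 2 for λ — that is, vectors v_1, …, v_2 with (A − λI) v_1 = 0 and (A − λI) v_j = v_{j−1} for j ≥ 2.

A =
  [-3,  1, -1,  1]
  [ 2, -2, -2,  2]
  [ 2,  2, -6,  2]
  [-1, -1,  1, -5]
A Jordan chain for λ = -4 of length 2:
v_1 = (1, 2, 2, -1)ᵀ
v_2 = (1, 0, 0, 0)ᵀ

Let N = A − (-4)·I. We want v_2 with N^2 v_2 = 0 but N^1 v_2 ≠ 0; then v_{j-1} := N · v_j for j = 2, …, 2.

Pick v_2 = (1, 0, 0, 0)ᵀ.
Then v_1 = N · v_2 = (1, 2, 2, -1)ᵀ.

Sanity check: (A − (-4)·I) v_1 = (0, 0, 0, 0)ᵀ = 0. ✓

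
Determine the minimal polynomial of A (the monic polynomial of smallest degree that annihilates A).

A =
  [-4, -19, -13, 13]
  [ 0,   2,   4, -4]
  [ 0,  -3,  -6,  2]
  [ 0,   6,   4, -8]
x^3 + 12*x^2 + 48*x + 64

The characteristic polynomial is χ_A(x) = (x + 4)^4, so the eigenvalues are known. The minimal polynomial is
  m_A(x) = Π_λ (x − λ)^{k_λ}
where k_λ is the size of the *largest* Jordan block for λ (equivalently, the smallest k with (A − λI)^k v = 0 for every generalised eigenvector v of λ).

  λ = -4: largest Jordan block has size 3, contributing (x + 4)^3

So m_A(x) = (x + 4)^3 = x^3 + 12*x^2 + 48*x + 64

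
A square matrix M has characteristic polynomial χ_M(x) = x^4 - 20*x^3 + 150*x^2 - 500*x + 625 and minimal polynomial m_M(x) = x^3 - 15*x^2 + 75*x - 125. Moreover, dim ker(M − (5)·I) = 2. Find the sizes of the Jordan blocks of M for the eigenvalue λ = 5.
Block sizes for λ = 5: [3, 1]

Step 1 — from the characteristic polynomial, algebraic multiplicity of λ = 5 is 4. From dim ker(M − (5)·I) = 2, there are exactly 2 Jordan blocks for λ = 5.
Step 2 — from the minimal polynomial, the factor (x − 5)^3 tells us the largest block for λ = 5 has size 3.
Step 3 — with total size 4, 2 blocks, and largest block 3, the block sizes (in nonincreasing order) are [3, 1].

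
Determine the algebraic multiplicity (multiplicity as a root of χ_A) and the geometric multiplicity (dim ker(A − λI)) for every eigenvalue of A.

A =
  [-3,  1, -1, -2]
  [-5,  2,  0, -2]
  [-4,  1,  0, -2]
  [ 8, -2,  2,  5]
λ = 1: alg = 4, geom = 2

Step 1 — factor the characteristic polynomial to read off the algebraic multiplicities:
  χ_A(x) = (x - 1)^4

Step 2 — compute geometric multiplicities via the rank-nullity identity g(λ) = n − rank(A − λI):
  rank(A − (1)·I) = 2, so dim ker(A − (1)·I) = n − 2 = 2

Summary:
  λ = 1: algebraic multiplicity = 4, geometric multiplicity = 2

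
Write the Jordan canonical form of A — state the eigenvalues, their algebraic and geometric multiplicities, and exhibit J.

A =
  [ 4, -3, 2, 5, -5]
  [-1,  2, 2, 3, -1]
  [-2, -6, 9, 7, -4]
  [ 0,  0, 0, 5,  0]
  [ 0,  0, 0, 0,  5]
J_2(5) ⊕ J_2(5) ⊕ J_1(5)

The characteristic polynomial is
  det(x·I − A) = x^5 - 25*x^4 + 250*x^3 - 1250*x^2 + 3125*x - 3125 = (x - 5)^5

Eigenvalues and multiplicities (the geometric multiplicity of λ is n − rank(A − λI), which equals the number of Jordan blocks for λ):
  λ = 5: algebraic multiplicity = 5, geometric multiplicity = 3

Determining the block sizes for each eigenvalue:
  λ = 5: with am = 5 and gm = 3, the partition is not yet determined (e.g. several partitions of 5 into 3 parts exist). Let N = A − (5)·I. Computing rank(N^1) = 2, rank(N^2) = 0; the number of blocks of size ≥ j is rank(N^{j−1}) − rank(N^j), giving [3, 2]. So we have 2 block(s) of size 2, 1 block(s) of size 1 → block sizes [2, 2, 1]

Assembling the blocks gives a Jordan form
J =
  [5, 1, 0, 0, 0]
  [0, 5, 0, 0, 0]
  [0, 0, 5, 1, 0]
  [0, 0, 0, 5, 0]
  [0, 0, 0, 0, 5]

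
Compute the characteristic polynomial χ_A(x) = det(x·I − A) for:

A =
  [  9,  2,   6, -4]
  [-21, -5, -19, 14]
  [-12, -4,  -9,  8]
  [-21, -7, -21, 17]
x^4 - 12*x^3 + 54*x^2 - 108*x + 81

Expanding det(x·I − A) (e.g. by cofactor expansion or by noting that A is similar to its Jordan form J, which has the same characteristic polynomial as A) gives
  χ_A(x) = x^4 - 12*x^3 + 54*x^2 - 108*x + 81
which factors as (x - 3)^4. The eigenvalues (with algebraic multiplicities) are λ = 3 with multiplicity 4.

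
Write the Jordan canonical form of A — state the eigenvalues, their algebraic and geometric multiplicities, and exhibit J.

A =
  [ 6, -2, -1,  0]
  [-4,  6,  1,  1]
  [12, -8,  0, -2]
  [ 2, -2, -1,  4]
J_3(4) ⊕ J_1(4)

The characteristic polynomial is
  det(x·I − A) = x^4 - 16*x^3 + 96*x^2 - 256*x + 256 = (x - 4)^4

Eigenvalues and multiplicities (the geometric multiplicity of λ is n − rank(A − λI), which equals the number of Jordan blocks for λ):
  λ = 4: algebraic multiplicity = 4, geometric multiplicity = 2

Determining the block sizes for each eigenvalue:
  λ = 4: with am = 4 and gm = 2, the partition is not yet determined (e.g. several partitions of 4 into 2 parts exist). Let N = A − (4)·I. Computing rank(N^1) = 2, rank(N^2) = 1, rank(N^3) = 0; the number of blocks of size ≥ j is rank(N^{j−1}) − rank(N^j), giving [2, 1, 1]. So we have 1 block(s) of size 3, 1 block(s) of size 1 → block sizes [3, 1]

Assembling the blocks gives a Jordan form
J =
  [4, 1, 0, 0]
  [0, 4, 1, 0]
  [0, 0, 4, 0]
  [0, 0, 0, 4]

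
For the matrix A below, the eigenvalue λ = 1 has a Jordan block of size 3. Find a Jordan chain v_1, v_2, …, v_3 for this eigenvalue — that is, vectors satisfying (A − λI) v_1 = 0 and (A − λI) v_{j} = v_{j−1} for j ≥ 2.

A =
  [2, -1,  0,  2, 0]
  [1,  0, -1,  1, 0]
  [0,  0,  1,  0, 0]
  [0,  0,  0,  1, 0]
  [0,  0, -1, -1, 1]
A Jordan chain for λ = 1 of length 3:
v_1 = (1, 1, 0, 0, 0)ᵀ
v_2 = (0, -1, 0, 0, -1)ᵀ
v_3 = (0, 0, 1, 0, 0)ᵀ

Let N = A − (1)·I. We want v_3 with N^3 v_3 = 0 but N^2 v_3 ≠ 0; then v_{j-1} := N · v_j for j = 3, …, 2.

Pick v_3 = (0, 0, 1, 0, 0)ᵀ.
Then v_2 = N · v_3 = (0, -1, 0, 0, -1)ᵀ.
Then v_1 = N · v_2 = (1, 1, 0, 0, 0)ᵀ.

Sanity check: (A − (1)·I) v_1 = (0, 0, 0, 0, 0)ᵀ = 0. ✓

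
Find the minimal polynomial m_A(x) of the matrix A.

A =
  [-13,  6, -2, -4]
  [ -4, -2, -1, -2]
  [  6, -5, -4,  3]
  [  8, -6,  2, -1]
x^3 + 15*x^2 + 75*x + 125

The characteristic polynomial is χ_A(x) = (x + 5)^4, so the eigenvalues are known. The minimal polynomial is
  m_A(x) = Π_λ (x − λ)^{k_λ}
where k_λ is the size of the *largest* Jordan block for λ (equivalently, the smallest k with (A − λI)^k v = 0 for every generalised eigenvector v of λ).

  λ = -5: largest Jordan block has size 3, contributing (x + 5)^3

So m_A(x) = (x + 5)^3 = x^3 + 15*x^2 + 75*x + 125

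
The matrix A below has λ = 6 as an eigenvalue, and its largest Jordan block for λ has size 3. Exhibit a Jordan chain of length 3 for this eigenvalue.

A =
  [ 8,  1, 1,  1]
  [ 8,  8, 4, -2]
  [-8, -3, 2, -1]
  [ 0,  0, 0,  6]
A Jordan chain for λ = 6 of length 3:
v_1 = (4, 0, -8, 0)ᵀ
v_2 = (2, 8, -8, 0)ᵀ
v_3 = (1, 0, 0, 0)ᵀ

Let N = A − (6)·I. We want v_3 with N^3 v_3 = 0 but N^2 v_3 ≠ 0; then v_{j-1} := N · v_j for j = 3, …, 2.

Pick v_3 = (1, 0, 0, 0)ᵀ.
Then v_2 = N · v_3 = (2, 8, -8, 0)ᵀ.
Then v_1 = N · v_2 = (4, 0, -8, 0)ᵀ.

Sanity check: (A − (6)·I) v_1 = (0, 0, 0, 0)ᵀ = 0. ✓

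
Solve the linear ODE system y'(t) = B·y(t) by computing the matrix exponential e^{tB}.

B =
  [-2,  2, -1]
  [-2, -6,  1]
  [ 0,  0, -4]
e^{tB} =
  [2*t*exp(-4*t) + exp(-4*t), 2*t*exp(-4*t), -t*exp(-4*t)]
  [-2*t*exp(-4*t), -2*t*exp(-4*t) + exp(-4*t), t*exp(-4*t)]
  [0, 0, exp(-4*t)]

Strategy: write B = P · J · P⁻¹ where J is a Jordan canonical form, so e^{tB} = P · e^{tJ} · P⁻¹, and e^{tJ} can be computed block-by-block.

B has Jordan form
J =
  [-4,  1,  0]
  [ 0, -4,  0]
  [ 0,  0, -4]
(up to reordering of blocks).

Per-block formulas:
  For a 1×1 block at λ = -4: exp(t · [-4]) = [e^(-4t)].
  For a 2×2 Jordan block J_2(-4): exp(t · J_2(-4)) = e^(-4t)·(I + t·N), where N is the 2×2 nilpotent shift.

After assembling e^{tJ} and conjugating by P, we get:

e^{tB} =
  [2*t*exp(-4*t) + exp(-4*t), 2*t*exp(-4*t), -t*exp(-4*t)]
  [-2*t*exp(-4*t), -2*t*exp(-4*t) + exp(-4*t), t*exp(-4*t)]
  [0, 0, exp(-4*t)]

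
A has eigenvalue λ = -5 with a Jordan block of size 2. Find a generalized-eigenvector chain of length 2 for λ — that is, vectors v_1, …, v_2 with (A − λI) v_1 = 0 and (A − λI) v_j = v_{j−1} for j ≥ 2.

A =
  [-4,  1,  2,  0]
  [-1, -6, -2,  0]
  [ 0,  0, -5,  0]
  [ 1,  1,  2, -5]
A Jordan chain for λ = -5 of length 2:
v_1 = (1, -1, 0, 1)ᵀ
v_2 = (1, 0, 0, 0)ᵀ

Let N = A − (-5)·I. We want v_2 with N^2 v_2 = 0 but N^1 v_2 ≠ 0; then v_{j-1} := N · v_j for j = 2, …, 2.

Pick v_2 = (1, 0, 0, 0)ᵀ.
Then v_1 = N · v_2 = (1, -1, 0, 1)ᵀ.

Sanity check: (A − (-5)·I) v_1 = (0, 0, 0, 0)ᵀ = 0. ✓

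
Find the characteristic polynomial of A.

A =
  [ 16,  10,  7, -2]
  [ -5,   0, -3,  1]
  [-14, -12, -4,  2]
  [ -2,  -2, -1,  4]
x^4 - 16*x^3 + 96*x^2 - 256*x + 256

Expanding det(x·I − A) (e.g. by cofactor expansion or by noting that A is similar to its Jordan form J, which has the same characteristic polynomial as A) gives
  χ_A(x) = x^4 - 16*x^3 + 96*x^2 - 256*x + 256
which factors as (x - 4)^4. The eigenvalues (with algebraic multiplicities) are λ = 4 with multiplicity 4.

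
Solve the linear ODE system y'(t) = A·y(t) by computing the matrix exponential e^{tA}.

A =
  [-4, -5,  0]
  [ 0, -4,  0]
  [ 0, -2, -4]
e^{tA} =
  [exp(-4*t), -5*t*exp(-4*t), 0]
  [0, exp(-4*t), 0]
  [0, -2*t*exp(-4*t), exp(-4*t)]

Strategy: write A = P · J · P⁻¹ where J is a Jordan canonical form, so e^{tA} = P · e^{tJ} · P⁻¹, and e^{tJ} can be computed block-by-block.

A has Jordan form
J =
  [-4,  1,  0]
  [ 0, -4,  0]
  [ 0,  0, -4]
(up to reordering of blocks).

Per-block formulas:
  For a 2×2 Jordan block J_2(-4): exp(t · J_2(-4)) = e^(-4t)·(I + t·N), where N is the 2×2 nilpotent shift.
  For a 1×1 block at λ = -4: exp(t · [-4]) = [e^(-4t)].

After assembling e^{tJ} and conjugating by P, we get:

e^{tA} =
  [exp(-4*t), -5*t*exp(-4*t), 0]
  [0, exp(-4*t), 0]
  [0, -2*t*exp(-4*t), exp(-4*t)]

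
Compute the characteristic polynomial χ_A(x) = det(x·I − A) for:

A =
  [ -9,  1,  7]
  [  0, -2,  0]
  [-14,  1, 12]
x^3 - x^2 - 16*x - 20

Expanding det(x·I − A) (e.g. by cofactor expansion or by noting that A is similar to its Jordan form J, which has the same characteristic polynomial as A) gives
  χ_A(x) = x^3 - x^2 - 16*x - 20
which factors as (x - 5)*(x + 2)^2. The eigenvalues (with algebraic multiplicities) are λ = -2 with multiplicity 2, λ = 5 with multiplicity 1.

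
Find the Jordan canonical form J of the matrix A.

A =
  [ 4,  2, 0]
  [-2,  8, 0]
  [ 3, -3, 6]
J_2(6) ⊕ J_1(6)

The characteristic polynomial is
  det(x·I − A) = x^3 - 18*x^2 + 108*x - 216 = (x - 6)^3

Eigenvalues and multiplicities (the geometric multiplicity of λ is n − rank(A − λI), which equals the number of Jordan blocks for λ):
  λ = 6: algebraic multiplicity = 3, geometric multiplicity = 2

Determining the block sizes for each eigenvalue:
  λ = 6: 2 blocks summing to 3 forces exactly one block of size 2 and the rest size 1 → block sizes [2, 1]

Assembling the blocks gives a Jordan form
J =
  [6, 1, 0]
  [0, 6, 0]
  [0, 0, 6]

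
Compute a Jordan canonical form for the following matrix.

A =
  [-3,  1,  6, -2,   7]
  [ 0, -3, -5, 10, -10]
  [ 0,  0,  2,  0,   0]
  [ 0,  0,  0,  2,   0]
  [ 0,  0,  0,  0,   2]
J_2(-3) ⊕ J_1(2) ⊕ J_1(2) ⊕ J_1(2)

The characteristic polynomial is
  det(x·I − A) = x^5 - 15*x^3 + 10*x^2 + 60*x - 72 = (x - 2)^3*(x + 3)^2

Eigenvalues and multiplicities (the geometric multiplicity of λ is n − rank(A − λI), which equals the number of Jordan blocks for λ):
  λ = -3: algebraic multiplicity = 2, geometric multiplicity = 1
  λ = 2: algebraic multiplicity = 3, geometric multiplicity = 3

Determining the block sizes for each eigenvalue:
  λ = -3: one block (gm = 1), so the single block has size am = 2 → block sizes [2]
  λ = 2: gm = am = 3, so every block has size 1 → block sizes [1, 1, 1]

Assembling the blocks gives a Jordan form
J =
  [-3,  1, 0, 0, 0]
  [ 0, -3, 0, 0, 0]
  [ 0,  0, 2, 0, 0]
  [ 0,  0, 0, 2, 0]
  [ 0,  0, 0, 0, 2]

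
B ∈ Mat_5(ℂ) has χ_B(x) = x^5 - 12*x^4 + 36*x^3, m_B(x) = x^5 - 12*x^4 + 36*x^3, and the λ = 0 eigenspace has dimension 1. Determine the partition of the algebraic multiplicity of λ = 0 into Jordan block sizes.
Block sizes for λ = 0: [3]

Step 1 — from the characteristic polynomial, algebraic multiplicity of λ = 0 is 3. From dim ker(B − (0)·I) = 1, there are exactly 1 Jordan blocks for λ = 0.
Step 2 — from the minimal polynomial, the factor (x − 0)^3 tells us the largest block for λ = 0 has size 3.
Step 3 — with total size 3, 1 blocks, and largest block 3, the block sizes (in nonincreasing order) are [3].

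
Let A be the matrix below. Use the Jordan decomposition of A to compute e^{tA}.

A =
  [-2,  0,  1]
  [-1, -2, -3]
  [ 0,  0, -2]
e^{tA} =
  [exp(-2*t), 0, t*exp(-2*t)]
  [-t*exp(-2*t), exp(-2*t), -t^2*exp(-2*t)/2 - 3*t*exp(-2*t)]
  [0, 0, exp(-2*t)]

Strategy: write A = P · J · P⁻¹ where J is a Jordan canonical form, so e^{tA} = P · e^{tJ} · P⁻¹, and e^{tJ} can be computed block-by-block.

A has Jordan form
J =
  [-2,  1,  0]
  [ 0, -2,  1]
  [ 0,  0, -2]
(up to reordering of blocks).

Per-block formulas:
  For a 3×3 Jordan block J_3(-2): exp(t · J_3(-2)) = e^(-2t)·(I + t·N + (t^2/2)·N^2), where N is the 3×3 nilpotent shift.

After assembling e^{tJ} and conjugating by P, we get:

e^{tA} =
  [exp(-2*t), 0, t*exp(-2*t)]
  [-t*exp(-2*t), exp(-2*t), -t^2*exp(-2*t)/2 - 3*t*exp(-2*t)]
  [0, 0, exp(-2*t)]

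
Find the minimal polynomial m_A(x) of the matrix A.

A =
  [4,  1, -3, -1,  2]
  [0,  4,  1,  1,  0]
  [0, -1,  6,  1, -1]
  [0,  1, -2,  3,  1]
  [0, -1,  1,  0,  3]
x^3 - 12*x^2 + 48*x - 64

The characteristic polynomial is χ_A(x) = (x - 4)^5, so the eigenvalues are known. The minimal polynomial is
  m_A(x) = Π_λ (x − λ)^{k_λ}
where k_λ is the size of the *largest* Jordan block for λ (equivalently, the smallest k with (A − λI)^k v = 0 for every generalised eigenvector v of λ).

  λ = 4: largest Jordan block has size 3, contributing (x − 4)^3

So m_A(x) = (x - 4)^3 = x^3 - 12*x^2 + 48*x - 64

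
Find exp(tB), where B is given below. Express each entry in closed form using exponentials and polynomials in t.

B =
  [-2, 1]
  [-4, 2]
e^{tB} =
  [1 - 2*t, t]
  [-4*t, 2*t + 1]

Strategy: write B = P · J · P⁻¹ where J is a Jordan canonical form, so e^{tB} = P · e^{tJ} · P⁻¹, and e^{tJ} can be computed block-by-block.

B has Jordan form
J =
  [0, 1]
  [0, 0]
(up to reordering of blocks).

Per-block formulas:
  For a 2×2 Jordan block J_2(0): exp(t · J_2(0)) = e^(0t)·(I + t·N), where N is the 2×2 nilpotent shift.

After assembling e^{tJ} and conjugating by P, we get:

e^{tB} =
  [1 - 2*t, t]
  [-4*t, 2*t + 1]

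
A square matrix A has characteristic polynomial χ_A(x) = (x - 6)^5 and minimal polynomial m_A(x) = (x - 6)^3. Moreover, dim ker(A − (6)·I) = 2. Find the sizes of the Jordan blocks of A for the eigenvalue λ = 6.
Block sizes for λ = 6: [3, 2]

Step 1 — from the characteristic polynomial, algebraic multiplicity of λ = 6 is 5. From dim ker(A − (6)·I) = 2, there are exactly 2 Jordan blocks for λ = 6.
Step 2 — from the minimal polynomial, the factor (x − 6)^3 tells us the largest block for λ = 6 has size 3.
Step 3 — with total size 5, 2 blocks, and largest block 3, the block sizes (in nonincreasing order) are [3, 2].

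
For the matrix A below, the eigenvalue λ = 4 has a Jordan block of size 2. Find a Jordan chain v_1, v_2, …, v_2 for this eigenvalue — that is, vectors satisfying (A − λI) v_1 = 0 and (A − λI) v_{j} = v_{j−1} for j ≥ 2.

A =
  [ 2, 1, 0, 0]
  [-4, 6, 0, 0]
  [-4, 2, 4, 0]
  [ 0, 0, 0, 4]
A Jordan chain for λ = 4 of length 2:
v_1 = (-2, -4, -4, 0)ᵀ
v_2 = (1, 0, 0, 0)ᵀ

Let N = A − (4)·I. We want v_2 with N^2 v_2 = 0 but N^1 v_2 ≠ 0; then v_{j-1} := N · v_j for j = 2, …, 2.

Pick v_2 = (1, 0, 0, 0)ᵀ.
Then v_1 = N · v_2 = (-2, -4, -4, 0)ᵀ.

Sanity check: (A − (4)·I) v_1 = (0, 0, 0, 0)ᵀ = 0. ✓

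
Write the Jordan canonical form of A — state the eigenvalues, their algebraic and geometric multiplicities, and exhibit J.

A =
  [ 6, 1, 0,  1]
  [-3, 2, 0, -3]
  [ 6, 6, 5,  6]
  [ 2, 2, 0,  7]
J_2(5) ⊕ J_1(5) ⊕ J_1(5)

The characteristic polynomial is
  det(x·I − A) = x^4 - 20*x^3 + 150*x^2 - 500*x + 625 = (x - 5)^4

Eigenvalues and multiplicities (the geometric multiplicity of λ is n − rank(A − λI), which equals the number of Jordan blocks for λ):
  λ = 5: algebraic multiplicity = 4, geometric multiplicity = 3

Determining the block sizes for each eigenvalue:
  λ = 5: 3 blocks summing to 4 forces exactly one block of size 2 and the rest size 1 → block sizes [2, 1, 1]

Assembling the blocks gives a Jordan form
J =
  [5, 1, 0, 0]
  [0, 5, 0, 0]
  [0, 0, 5, 0]
  [0, 0, 0, 5]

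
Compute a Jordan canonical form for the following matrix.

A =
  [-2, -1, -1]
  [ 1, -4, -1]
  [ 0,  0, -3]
J_2(-3) ⊕ J_1(-3)

The characteristic polynomial is
  det(x·I − A) = x^3 + 9*x^2 + 27*x + 27 = (x + 3)^3

Eigenvalues and multiplicities (the geometric multiplicity of λ is n − rank(A − λI), which equals the number of Jordan blocks for λ):
  λ = -3: algebraic multiplicity = 3, geometric multiplicity = 2

Determining the block sizes for each eigenvalue:
  λ = -3: 2 blocks summing to 3 forces exactly one block of size 2 and the rest size 1 → block sizes [2, 1]

Assembling the blocks gives a Jordan form
J =
  [-3,  1,  0]
  [ 0, -3,  0]
  [ 0,  0, -3]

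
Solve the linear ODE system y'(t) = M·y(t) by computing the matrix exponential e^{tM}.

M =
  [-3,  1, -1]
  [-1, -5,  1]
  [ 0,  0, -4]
e^{tM} =
  [t*exp(-4*t) + exp(-4*t), t*exp(-4*t), -t*exp(-4*t)]
  [-t*exp(-4*t), -t*exp(-4*t) + exp(-4*t), t*exp(-4*t)]
  [0, 0, exp(-4*t)]

Strategy: write M = P · J · P⁻¹ where J is a Jordan canonical form, so e^{tM} = P · e^{tJ} · P⁻¹, and e^{tJ} can be computed block-by-block.

M has Jordan form
J =
  [-4,  1,  0]
  [ 0, -4,  0]
  [ 0,  0, -4]
(up to reordering of blocks).

Per-block formulas:
  For a 1×1 block at λ = -4: exp(t · [-4]) = [e^(-4t)].
  For a 2×2 Jordan block J_2(-4): exp(t · J_2(-4)) = e^(-4t)·(I + t·N), where N is the 2×2 nilpotent shift.

After assembling e^{tJ} and conjugating by P, we get:

e^{tM} =
  [t*exp(-4*t) + exp(-4*t), t*exp(-4*t), -t*exp(-4*t)]
  [-t*exp(-4*t), -t*exp(-4*t) + exp(-4*t), t*exp(-4*t)]
  [0, 0, exp(-4*t)]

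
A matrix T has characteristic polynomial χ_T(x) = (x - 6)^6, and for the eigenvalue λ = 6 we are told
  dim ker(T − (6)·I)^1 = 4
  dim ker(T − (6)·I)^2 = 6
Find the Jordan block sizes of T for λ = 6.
Block sizes for λ = 6: [2, 2, 1, 1]

From the dimensions of kernels of powers, the number of Jordan blocks of size at least j is d_j − d_{j−1} where d_j = dim ker(N^j) (with d_0 = 0). Computing the differences gives [4, 2].
The number of blocks of size exactly k is (#blocks of size ≥ k) − (#blocks of size ≥ k + 1), so the partition is: 2 block(s) of size 1, 2 block(s) of size 2.
In nonincreasing order the block sizes are [2, 2, 1, 1].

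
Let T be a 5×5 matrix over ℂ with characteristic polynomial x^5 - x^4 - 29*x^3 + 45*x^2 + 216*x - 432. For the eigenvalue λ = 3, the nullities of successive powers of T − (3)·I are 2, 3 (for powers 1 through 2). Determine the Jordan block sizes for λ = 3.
Block sizes for λ = 3: [2, 1]

From the dimensions of kernels of powers, the number of Jordan blocks of size at least j is d_j − d_{j−1} where d_j = dim ker(N^j) (with d_0 = 0). Computing the differences gives [2, 1].
The number of blocks of size exactly k is (#blocks of size ≥ k) − (#blocks of size ≥ k + 1), so the partition is: 1 block(s) of size 1, 1 block(s) of size 2.
In nonincreasing order the block sizes are [2, 1].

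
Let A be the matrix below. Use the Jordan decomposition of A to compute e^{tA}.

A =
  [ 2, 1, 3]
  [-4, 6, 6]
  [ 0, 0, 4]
e^{tA} =
  [-2*t*exp(4*t) + exp(4*t), t*exp(4*t), 3*t*exp(4*t)]
  [-4*t*exp(4*t), 2*t*exp(4*t) + exp(4*t), 6*t*exp(4*t)]
  [0, 0, exp(4*t)]

Strategy: write A = P · J · P⁻¹ where J is a Jordan canonical form, so e^{tA} = P · e^{tJ} · P⁻¹, and e^{tJ} can be computed block-by-block.

A has Jordan form
J =
  [4, 1, 0]
  [0, 4, 0]
  [0, 0, 4]
(up to reordering of blocks).

Per-block formulas:
  For a 2×2 Jordan block J_2(4): exp(t · J_2(4)) = e^(4t)·(I + t·N), where N is the 2×2 nilpotent shift.
  For a 1×1 block at λ = 4: exp(t · [4]) = [e^(4t)].

After assembling e^{tJ} and conjugating by P, we get:

e^{tA} =
  [-2*t*exp(4*t) + exp(4*t), t*exp(4*t), 3*t*exp(4*t)]
  [-4*t*exp(4*t), 2*t*exp(4*t) + exp(4*t), 6*t*exp(4*t)]
  [0, 0, exp(4*t)]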